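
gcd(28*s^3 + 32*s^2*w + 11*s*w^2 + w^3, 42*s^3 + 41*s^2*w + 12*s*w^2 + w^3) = 14*s^2 + 9*s*w + w^2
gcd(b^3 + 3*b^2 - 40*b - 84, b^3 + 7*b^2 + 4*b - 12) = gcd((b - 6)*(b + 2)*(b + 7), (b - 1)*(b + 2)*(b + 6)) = b + 2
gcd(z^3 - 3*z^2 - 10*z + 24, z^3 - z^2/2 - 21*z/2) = z + 3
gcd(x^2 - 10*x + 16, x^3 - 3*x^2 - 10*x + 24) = x - 2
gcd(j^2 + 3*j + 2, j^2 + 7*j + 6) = j + 1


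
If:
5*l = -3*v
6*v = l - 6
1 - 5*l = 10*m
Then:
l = 6/11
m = -19/110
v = -10/11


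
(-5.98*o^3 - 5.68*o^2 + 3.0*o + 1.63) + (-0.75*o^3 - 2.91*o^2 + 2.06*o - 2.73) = -6.73*o^3 - 8.59*o^2 + 5.06*o - 1.1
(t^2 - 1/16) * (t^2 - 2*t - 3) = t^4 - 2*t^3 - 49*t^2/16 + t/8 + 3/16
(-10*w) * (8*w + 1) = -80*w^2 - 10*w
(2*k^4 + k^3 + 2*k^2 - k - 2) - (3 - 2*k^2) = 2*k^4 + k^3 + 4*k^2 - k - 5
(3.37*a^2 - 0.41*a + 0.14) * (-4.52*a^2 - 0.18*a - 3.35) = -15.2324*a^4 + 1.2466*a^3 - 11.8485*a^2 + 1.3483*a - 0.469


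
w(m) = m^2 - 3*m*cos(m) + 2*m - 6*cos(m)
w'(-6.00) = -16.23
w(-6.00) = 35.52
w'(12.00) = 0.93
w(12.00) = 132.56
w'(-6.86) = -6.28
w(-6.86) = 45.56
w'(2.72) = 15.97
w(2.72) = 25.76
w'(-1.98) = -0.82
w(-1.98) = -0.02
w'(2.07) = 18.30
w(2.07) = 14.27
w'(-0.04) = -1.31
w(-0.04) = -5.95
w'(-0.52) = -3.85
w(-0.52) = -4.62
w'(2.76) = 15.62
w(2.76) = 26.39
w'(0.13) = 0.11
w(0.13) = -6.06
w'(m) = 3*m*sin(m) + 2*m + 6*sin(m) - 3*cos(m) + 2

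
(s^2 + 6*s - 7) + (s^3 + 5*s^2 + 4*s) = s^3 + 6*s^2 + 10*s - 7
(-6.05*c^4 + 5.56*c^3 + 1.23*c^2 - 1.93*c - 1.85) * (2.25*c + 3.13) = -13.6125*c^5 - 6.4265*c^4 + 20.1703*c^3 - 0.4926*c^2 - 10.2034*c - 5.7905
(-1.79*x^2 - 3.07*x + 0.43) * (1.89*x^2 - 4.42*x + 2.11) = -3.3831*x^4 + 2.1095*x^3 + 10.6052*x^2 - 8.3783*x + 0.9073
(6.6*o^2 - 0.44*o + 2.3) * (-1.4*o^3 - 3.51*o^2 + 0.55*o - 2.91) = -9.24*o^5 - 22.55*o^4 + 1.9544*o^3 - 27.521*o^2 + 2.5454*o - 6.693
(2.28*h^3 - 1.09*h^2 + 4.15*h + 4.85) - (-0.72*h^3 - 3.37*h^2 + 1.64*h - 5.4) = 3.0*h^3 + 2.28*h^2 + 2.51*h + 10.25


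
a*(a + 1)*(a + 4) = a^3 + 5*a^2 + 4*a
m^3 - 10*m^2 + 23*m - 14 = (m - 7)*(m - 2)*(m - 1)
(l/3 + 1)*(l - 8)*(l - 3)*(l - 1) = l^4/3 - 3*l^3 - l^2/3 + 27*l - 24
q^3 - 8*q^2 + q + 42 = (q - 7)*(q - 3)*(q + 2)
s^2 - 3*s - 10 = (s - 5)*(s + 2)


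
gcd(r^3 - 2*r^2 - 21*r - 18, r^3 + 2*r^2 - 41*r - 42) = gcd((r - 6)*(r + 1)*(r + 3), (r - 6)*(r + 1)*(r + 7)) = r^2 - 5*r - 6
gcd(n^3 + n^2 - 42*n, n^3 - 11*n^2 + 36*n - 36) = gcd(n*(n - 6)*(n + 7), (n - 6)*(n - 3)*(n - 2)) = n - 6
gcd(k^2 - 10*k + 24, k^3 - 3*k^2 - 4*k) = k - 4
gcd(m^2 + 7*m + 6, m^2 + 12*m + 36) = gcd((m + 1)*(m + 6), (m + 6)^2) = m + 6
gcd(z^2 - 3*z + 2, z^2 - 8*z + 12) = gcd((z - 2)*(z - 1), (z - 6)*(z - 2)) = z - 2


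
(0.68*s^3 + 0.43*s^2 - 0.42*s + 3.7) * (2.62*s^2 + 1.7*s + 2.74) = 1.7816*s^5 + 2.2826*s^4 + 1.4938*s^3 + 10.1582*s^2 + 5.1392*s + 10.138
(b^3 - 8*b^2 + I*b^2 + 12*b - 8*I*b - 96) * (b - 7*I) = b^4 - 8*b^3 - 6*I*b^3 + 19*b^2 + 48*I*b^2 - 152*b - 84*I*b + 672*I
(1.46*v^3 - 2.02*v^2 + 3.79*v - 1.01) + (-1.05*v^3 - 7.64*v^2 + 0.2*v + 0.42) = 0.41*v^3 - 9.66*v^2 + 3.99*v - 0.59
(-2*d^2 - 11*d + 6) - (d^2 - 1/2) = -3*d^2 - 11*d + 13/2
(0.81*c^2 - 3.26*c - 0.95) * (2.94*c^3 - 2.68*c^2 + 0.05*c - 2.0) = 2.3814*c^5 - 11.7552*c^4 + 5.9843*c^3 + 0.763*c^2 + 6.4725*c + 1.9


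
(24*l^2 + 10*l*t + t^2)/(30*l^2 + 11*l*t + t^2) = (4*l + t)/(5*l + t)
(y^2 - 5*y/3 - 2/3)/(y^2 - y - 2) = (y + 1/3)/(y + 1)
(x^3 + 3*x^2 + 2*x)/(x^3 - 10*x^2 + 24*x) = (x^2 + 3*x + 2)/(x^2 - 10*x + 24)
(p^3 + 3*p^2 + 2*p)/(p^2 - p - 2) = p*(p + 2)/(p - 2)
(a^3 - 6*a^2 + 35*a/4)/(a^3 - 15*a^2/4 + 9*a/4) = (4*a^2 - 24*a + 35)/(4*a^2 - 15*a + 9)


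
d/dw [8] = 0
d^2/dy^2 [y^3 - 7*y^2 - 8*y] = 6*y - 14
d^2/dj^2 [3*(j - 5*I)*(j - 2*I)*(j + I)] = 18*j - 36*I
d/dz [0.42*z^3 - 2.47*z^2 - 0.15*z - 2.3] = 1.26*z^2 - 4.94*z - 0.15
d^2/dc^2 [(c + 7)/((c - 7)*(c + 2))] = 2*(c^3 + 21*c^2 - 63*c + 203)/(c^6 - 15*c^5 + 33*c^4 + 295*c^3 - 462*c^2 - 2940*c - 2744)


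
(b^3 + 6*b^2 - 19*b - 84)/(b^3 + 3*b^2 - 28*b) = (b + 3)/b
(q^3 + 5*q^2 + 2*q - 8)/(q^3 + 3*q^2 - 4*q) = (q + 2)/q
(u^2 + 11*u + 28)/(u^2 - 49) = (u + 4)/(u - 7)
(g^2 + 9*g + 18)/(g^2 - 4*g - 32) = (g^2 + 9*g + 18)/(g^2 - 4*g - 32)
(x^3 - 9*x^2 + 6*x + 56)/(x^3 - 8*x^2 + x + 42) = (x - 4)/(x - 3)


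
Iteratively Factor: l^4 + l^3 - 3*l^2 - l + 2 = (l - 1)*(l^3 + 2*l^2 - l - 2) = (l - 1)^2*(l^2 + 3*l + 2) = (l - 1)^2*(l + 2)*(l + 1)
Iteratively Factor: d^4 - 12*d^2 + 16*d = (d - 2)*(d^3 + 2*d^2 - 8*d) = d*(d - 2)*(d^2 + 2*d - 8) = d*(d - 2)*(d + 4)*(d - 2)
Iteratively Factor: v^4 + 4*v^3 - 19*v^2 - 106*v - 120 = (v + 2)*(v^3 + 2*v^2 - 23*v - 60) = (v + 2)*(v + 4)*(v^2 - 2*v - 15) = (v - 5)*(v + 2)*(v + 4)*(v + 3)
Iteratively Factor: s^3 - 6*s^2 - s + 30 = (s - 3)*(s^2 - 3*s - 10) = (s - 3)*(s + 2)*(s - 5)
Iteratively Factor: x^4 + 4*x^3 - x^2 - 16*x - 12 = (x - 2)*(x^3 + 6*x^2 + 11*x + 6) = (x - 2)*(x + 3)*(x^2 + 3*x + 2) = (x - 2)*(x + 2)*(x + 3)*(x + 1)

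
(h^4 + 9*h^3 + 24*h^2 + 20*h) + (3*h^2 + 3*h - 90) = h^4 + 9*h^3 + 27*h^2 + 23*h - 90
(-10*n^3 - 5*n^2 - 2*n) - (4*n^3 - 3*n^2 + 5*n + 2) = -14*n^3 - 2*n^2 - 7*n - 2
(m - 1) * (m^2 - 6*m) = m^3 - 7*m^2 + 6*m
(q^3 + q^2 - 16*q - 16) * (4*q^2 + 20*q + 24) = 4*q^5 + 24*q^4 - 20*q^3 - 360*q^2 - 704*q - 384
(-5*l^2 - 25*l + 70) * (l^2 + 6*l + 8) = -5*l^4 - 55*l^3 - 120*l^2 + 220*l + 560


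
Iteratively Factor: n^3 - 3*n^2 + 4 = (n - 2)*(n^2 - n - 2) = (n - 2)*(n + 1)*(n - 2)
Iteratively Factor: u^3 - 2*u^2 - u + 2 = (u + 1)*(u^2 - 3*u + 2) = (u - 1)*(u + 1)*(u - 2)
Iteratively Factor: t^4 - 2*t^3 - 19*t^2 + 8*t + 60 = (t + 2)*(t^3 - 4*t^2 - 11*t + 30) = (t - 5)*(t + 2)*(t^2 + t - 6) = (t - 5)*(t - 2)*(t + 2)*(t + 3)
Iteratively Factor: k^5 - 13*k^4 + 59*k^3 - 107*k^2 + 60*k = (k - 1)*(k^4 - 12*k^3 + 47*k^2 - 60*k) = (k - 3)*(k - 1)*(k^3 - 9*k^2 + 20*k) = (k - 5)*(k - 3)*(k - 1)*(k^2 - 4*k) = k*(k - 5)*(k - 3)*(k - 1)*(k - 4)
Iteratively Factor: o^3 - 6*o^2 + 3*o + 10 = (o - 5)*(o^2 - o - 2) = (o - 5)*(o + 1)*(o - 2)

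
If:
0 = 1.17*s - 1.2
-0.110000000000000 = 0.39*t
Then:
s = 1.03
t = -0.28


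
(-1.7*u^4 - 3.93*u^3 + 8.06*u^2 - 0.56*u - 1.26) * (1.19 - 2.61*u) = 4.437*u^5 + 8.2343*u^4 - 25.7133*u^3 + 11.053*u^2 + 2.6222*u - 1.4994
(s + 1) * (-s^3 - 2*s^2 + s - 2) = -s^4 - 3*s^3 - s^2 - s - 2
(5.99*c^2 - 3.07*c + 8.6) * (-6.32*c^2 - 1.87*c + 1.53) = -37.8568*c^4 + 8.2011*c^3 - 39.4464*c^2 - 20.7791*c + 13.158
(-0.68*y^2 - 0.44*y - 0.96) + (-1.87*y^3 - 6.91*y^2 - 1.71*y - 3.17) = -1.87*y^3 - 7.59*y^2 - 2.15*y - 4.13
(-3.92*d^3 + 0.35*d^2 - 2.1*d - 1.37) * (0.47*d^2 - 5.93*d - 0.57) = -1.8424*d^5 + 23.4101*d^4 - 0.8281*d^3 + 11.6096*d^2 + 9.3211*d + 0.7809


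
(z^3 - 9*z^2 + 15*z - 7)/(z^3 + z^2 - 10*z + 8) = (z^2 - 8*z + 7)/(z^2 + 2*z - 8)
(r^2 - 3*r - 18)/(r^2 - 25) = (r^2 - 3*r - 18)/(r^2 - 25)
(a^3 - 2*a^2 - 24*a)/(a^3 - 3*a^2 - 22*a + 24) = a/(a - 1)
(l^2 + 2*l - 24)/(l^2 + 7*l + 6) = (l - 4)/(l + 1)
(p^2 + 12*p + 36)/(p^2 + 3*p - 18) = (p + 6)/(p - 3)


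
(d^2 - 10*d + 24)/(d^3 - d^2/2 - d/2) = 2*(-d^2 + 10*d - 24)/(d*(-2*d^2 + d + 1))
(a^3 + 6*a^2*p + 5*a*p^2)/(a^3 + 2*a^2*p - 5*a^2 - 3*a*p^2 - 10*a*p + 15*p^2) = a*(a^2 + 6*a*p + 5*p^2)/(a^3 + 2*a^2*p - 5*a^2 - 3*a*p^2 - 10*a*p + 15*p^2)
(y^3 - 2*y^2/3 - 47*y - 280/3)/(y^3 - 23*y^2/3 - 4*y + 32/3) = (3*y^2 + 22*y + 35)/(3*y^2 + y - 4)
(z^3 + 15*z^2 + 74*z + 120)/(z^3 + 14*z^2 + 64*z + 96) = (z + 5)/(z + 4)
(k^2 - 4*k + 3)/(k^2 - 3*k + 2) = (k - 3)/(k - 2)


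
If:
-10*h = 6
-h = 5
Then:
No Solution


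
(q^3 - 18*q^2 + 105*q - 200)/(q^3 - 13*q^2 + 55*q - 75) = (q - 8)/(q - 3)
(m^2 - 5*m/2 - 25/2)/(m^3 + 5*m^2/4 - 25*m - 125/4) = 2*(2*m + 5)/(4*m^2 + 25*m + 25)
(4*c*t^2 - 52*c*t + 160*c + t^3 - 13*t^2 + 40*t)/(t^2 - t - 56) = (4*c*t - 20*c + t^2 - 5*t)/(t + 7)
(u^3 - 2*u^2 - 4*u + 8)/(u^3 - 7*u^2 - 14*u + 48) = (u^2 - 4)/(u^2 - 5*u - 24)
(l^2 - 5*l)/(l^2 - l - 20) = l/(l + 4)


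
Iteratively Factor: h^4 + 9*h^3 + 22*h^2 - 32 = (h + 2)*(h^3 + 7*h^2 + 8*h - 16) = (h - 1)*(h + 2)*(h^2 + 8*h + 16) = (h - 1)*(h + 2)*(h + 4)*(h + 4)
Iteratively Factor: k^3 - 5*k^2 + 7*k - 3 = (k - 3)*(k^2 - 2*k + 1) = (k - 3)*(k - 1)*(k - 1)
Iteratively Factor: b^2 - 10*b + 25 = (b - 5)*(b - 5)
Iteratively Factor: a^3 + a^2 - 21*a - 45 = (a - 5)*(a^2 + 6*a + 9) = (a - 5)*(a + 3)*(a + 3)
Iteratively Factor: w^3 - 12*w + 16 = (w - 2)*(w^2 + 2*w - 8) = (w - 2)^2*(w + 4)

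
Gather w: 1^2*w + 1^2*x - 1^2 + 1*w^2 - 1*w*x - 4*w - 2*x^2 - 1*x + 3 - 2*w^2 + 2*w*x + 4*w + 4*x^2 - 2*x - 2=-w^2 + w*(x + 1) + 2*x^2 - 2*x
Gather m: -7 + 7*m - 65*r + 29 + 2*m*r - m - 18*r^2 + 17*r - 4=m*(2*r + 6) - 18*r^2 - 48*r + 18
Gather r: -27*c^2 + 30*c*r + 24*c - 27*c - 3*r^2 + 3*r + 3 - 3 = -27*c^2 - 3*c - 3*r^2 + r*(30*c + 3)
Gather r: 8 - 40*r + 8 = 16 - 40*r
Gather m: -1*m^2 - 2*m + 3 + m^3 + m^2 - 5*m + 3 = m^3 - 7*m + 6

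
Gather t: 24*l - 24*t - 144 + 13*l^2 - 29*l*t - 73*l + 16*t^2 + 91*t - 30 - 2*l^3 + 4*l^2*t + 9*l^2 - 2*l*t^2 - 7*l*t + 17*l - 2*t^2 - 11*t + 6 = -2*l^3 + 22*l^2 - 32*l + t^2*(14 - 2*l) + t*(4*l^2 - 36*l + 56) - 168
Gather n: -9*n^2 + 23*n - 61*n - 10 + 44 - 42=-9*n^2 - 38*n - 8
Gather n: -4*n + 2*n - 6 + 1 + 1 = -2*n - 4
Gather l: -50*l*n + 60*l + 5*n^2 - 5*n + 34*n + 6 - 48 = l*(60 - 50*n) + 5*n^2 + 29*n - 42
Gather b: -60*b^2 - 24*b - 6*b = -60*b^2 - 30*b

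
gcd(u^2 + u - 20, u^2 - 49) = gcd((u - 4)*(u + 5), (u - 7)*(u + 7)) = 1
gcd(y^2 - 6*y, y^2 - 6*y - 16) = 1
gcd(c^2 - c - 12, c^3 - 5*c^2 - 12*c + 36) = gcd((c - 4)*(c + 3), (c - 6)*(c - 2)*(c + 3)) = c + 3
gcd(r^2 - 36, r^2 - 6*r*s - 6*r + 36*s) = r - 6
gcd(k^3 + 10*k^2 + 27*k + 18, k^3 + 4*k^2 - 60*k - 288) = k + 6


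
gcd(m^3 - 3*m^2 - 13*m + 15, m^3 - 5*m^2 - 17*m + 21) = m^2 + 2*m - 3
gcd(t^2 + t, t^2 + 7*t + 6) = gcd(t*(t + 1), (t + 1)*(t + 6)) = t + 1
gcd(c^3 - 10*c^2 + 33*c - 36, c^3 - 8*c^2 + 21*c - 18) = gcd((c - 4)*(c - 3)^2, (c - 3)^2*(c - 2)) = c^2 - 6*c + 9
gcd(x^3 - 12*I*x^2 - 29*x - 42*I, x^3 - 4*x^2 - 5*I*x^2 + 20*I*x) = 1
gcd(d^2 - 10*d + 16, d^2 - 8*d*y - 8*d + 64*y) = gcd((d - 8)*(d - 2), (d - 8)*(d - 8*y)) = d - 8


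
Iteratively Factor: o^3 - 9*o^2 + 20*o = (o - 5)*(o^2 - 4*o) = o*(o - 5)*(o - 4)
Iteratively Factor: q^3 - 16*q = (q + 4)*(q^2 - 4*q) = q*(q + 4)*(q - 4)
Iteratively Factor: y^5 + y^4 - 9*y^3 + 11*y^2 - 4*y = (y)*(y^4 + y^3 - 9*y^2 + 11*y - 4) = y*(y - 1)*(y^3 + 2*y^2 - 7*y + 4) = y*(y - 1)^2*(y^2 + 3*y - 4) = y*(y - 1)^2*(y + 4)*(y - 1)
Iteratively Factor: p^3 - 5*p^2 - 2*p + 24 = (p - 4)*(p^2 - p - 6) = (p - 4)*(p + 2)*(p - 3)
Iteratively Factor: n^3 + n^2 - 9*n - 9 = (n + 1)*(n^2 - 9) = (n - 3)*(n + 1)*(n + 3)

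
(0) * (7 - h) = 0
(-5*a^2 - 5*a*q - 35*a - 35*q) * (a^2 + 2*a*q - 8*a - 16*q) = -5*a^4 - 15*a^3*q + 5*a^3 - 10*a^2*q^2 + 15*a^2*q + 280*a^2 + 10*a*q^2 + 840*a*q + 560*q^2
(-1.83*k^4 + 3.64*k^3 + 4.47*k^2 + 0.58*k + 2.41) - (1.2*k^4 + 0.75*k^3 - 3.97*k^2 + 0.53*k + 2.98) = -3.03*k^4 + 2.89*k^3 + 8.44*k^2 + 0.0499999999999999*k - 0.57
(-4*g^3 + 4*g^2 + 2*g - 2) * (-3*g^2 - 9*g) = 12*g^5 + 24*g^4 - 42*g^3 - 12*g^2 + 18*g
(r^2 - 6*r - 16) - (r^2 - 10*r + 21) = 4*r - 37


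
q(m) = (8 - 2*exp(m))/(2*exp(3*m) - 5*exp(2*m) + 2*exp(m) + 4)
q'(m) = (8 - 2*exp(m))*(-6*exp(3*m) + 10*exp(2*m) - 2*exp(m))/(2*exp(3*m) - 5*exp(2*m) + 2*exp(m) + 4)^2 - 2*exp(m)/(2*exp(3*m) - 5*exp(2*m) + 2*exp(m) + 4)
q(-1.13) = 1.75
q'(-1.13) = -0.07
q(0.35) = 2.08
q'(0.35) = -1.01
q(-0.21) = 1.88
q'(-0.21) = 0.49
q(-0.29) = 1.84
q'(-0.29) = 0.40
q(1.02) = 0.18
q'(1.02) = -1.14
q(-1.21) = 1.76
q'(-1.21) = -0.09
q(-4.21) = 1.98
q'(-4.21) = -0.02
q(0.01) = 2.01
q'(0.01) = 0.67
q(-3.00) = 1.93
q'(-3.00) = -0.06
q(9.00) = 0.00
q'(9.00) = 0.00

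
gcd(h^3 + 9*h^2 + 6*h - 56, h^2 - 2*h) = h - 2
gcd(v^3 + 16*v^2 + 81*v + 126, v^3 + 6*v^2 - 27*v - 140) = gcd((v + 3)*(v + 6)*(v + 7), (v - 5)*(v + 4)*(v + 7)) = v + 7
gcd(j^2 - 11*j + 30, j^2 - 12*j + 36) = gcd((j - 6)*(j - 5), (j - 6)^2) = j - 6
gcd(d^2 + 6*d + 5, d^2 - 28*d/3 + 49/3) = 1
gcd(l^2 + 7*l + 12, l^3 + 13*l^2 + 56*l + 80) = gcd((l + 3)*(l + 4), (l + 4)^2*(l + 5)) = l + 4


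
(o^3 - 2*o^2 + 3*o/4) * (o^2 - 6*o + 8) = o^5 - 8*o^4 + 83*o^3/4 - 41*o^2/2 + 6*o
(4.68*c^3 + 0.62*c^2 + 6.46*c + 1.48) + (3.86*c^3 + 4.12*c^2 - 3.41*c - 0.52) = 8.54*c^3 + 4.74*c^2 + 3.05*c + 0.96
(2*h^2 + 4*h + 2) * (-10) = -20*h^2 - 40*h - 20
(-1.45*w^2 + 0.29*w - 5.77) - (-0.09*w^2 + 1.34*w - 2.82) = -1.36*w^2 - 1.05*w - 2.95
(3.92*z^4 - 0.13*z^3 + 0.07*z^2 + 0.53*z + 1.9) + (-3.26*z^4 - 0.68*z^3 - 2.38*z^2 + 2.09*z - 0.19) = 0.66*z^4 - 0.81*z^3 - 2.31*z^2 + 2.62*z + 1.71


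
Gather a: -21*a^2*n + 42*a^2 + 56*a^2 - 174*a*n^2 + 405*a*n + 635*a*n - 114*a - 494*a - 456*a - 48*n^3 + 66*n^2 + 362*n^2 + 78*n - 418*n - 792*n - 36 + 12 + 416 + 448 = a^2*(98 - 21*n) + a*(-174*n^2 + 1040*n - 1064) - 48*n^3 + 428*n^2 - 1132*n + 840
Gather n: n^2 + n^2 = 2*n^2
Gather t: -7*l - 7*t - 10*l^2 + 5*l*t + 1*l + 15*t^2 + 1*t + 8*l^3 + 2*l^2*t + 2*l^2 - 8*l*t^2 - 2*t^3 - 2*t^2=8*l^3 - 8*l^2 - 6*l - 2*t^3 + t^2*(13 - 8*l) + t*(2*l^2 + 5*l - 6)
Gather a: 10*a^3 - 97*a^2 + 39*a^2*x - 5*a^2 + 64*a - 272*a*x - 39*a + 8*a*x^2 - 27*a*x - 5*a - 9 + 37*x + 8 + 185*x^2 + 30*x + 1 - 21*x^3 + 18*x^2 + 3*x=10*a^3 + a^2*(39*x - 102) + a*(8*x^2 - 299*x + 20) - 21*x^3 + 203*x^2 + 70*x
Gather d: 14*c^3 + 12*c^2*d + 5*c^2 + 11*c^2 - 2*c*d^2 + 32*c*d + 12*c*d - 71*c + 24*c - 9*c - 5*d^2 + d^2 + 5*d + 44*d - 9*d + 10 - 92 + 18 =14*c^3 + 16*c^2 - 56*c + d^2*(-2*c - 4) + d*(12*c^2 + 44*c + 40) - 64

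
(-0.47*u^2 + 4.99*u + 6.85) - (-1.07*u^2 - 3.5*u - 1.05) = 0.6*u^2 + 8.49*u + 7.9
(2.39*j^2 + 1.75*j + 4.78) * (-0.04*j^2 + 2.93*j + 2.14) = -0.0956*j^4 + 6.9327*j^3 + 10.0509*j^2 + 17.7504*j + 10.2292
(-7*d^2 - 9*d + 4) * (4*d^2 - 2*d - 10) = -28*d^4 - 22*d^3 + 104*d^2 + 82*d - 40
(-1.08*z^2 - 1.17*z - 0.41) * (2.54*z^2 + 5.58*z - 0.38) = -2.7432*z^4 - 8.9982*z^3 - 7.1596*z^2 - 1.8432*z + 0.1558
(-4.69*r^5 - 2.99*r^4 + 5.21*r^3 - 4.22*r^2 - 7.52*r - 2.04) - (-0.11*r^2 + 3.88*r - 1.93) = -4.69*r^5 - 2.99*r^4 + 5.21*r^3 - 4.11*r^2 - 11.4*r - 0.11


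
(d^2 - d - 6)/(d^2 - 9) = (d + 2)/(d + 3)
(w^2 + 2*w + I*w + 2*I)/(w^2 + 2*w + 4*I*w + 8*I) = (w + I)/(w + 4*I)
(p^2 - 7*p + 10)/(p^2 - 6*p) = (p^2 - 7*p + 10)/(p*(p - 6))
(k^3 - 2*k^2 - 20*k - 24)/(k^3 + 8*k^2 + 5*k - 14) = (k^2 - 4*k - 12)/(k^2 + 6*k - 7)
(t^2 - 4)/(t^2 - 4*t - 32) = (4 - t^2)/(-t^2 + 4*t + 32)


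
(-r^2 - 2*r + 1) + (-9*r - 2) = -r^2 - 11*r - 1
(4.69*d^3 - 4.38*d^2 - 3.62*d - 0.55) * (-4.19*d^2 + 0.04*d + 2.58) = -19.6511*d^5 + 18.5398*d^4 + 27.0928*d^3 - 9.1407*d^2 - 9.3616*d - 1.419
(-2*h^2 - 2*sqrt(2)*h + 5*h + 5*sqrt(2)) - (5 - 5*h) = -2*h^2 - 2*sqrt(2)*h + 10*h - 5 + 5*sqrt(2)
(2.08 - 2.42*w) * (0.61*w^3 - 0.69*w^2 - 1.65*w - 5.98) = -1.4762*w^4 + 2.9386*w^3 + 2.5578*w^2 + 11.0396*w - 12.4384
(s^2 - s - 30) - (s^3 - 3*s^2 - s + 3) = -s^3 + 4*s^2 - 33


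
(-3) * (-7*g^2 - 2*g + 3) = 21*g^2 + 6*g - 9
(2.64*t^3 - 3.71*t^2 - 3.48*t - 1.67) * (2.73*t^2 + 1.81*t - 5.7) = 7.2072*t^5 - 5.3499*t^4 - 31.2635*t^3 + 10.2891*t^2 + 16.8133*t + 9.519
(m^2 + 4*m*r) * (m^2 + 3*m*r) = m^4 + 7*m^3*r + 12*m^2*r^2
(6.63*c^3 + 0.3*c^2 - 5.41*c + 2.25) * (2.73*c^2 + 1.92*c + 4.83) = 18.0999*c^5 + 13.5486*c^4 + 17.8296*c^3 - 2.7957*c^2 - 21.8103*c + 10.8675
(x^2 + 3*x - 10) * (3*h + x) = 3*h*x^2 + 9*h*x - 30*h + x^3 + 3*x^2 - 10*x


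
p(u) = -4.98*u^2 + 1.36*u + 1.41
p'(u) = 1.36 - 9.96*u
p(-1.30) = -8.77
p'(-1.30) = 14.31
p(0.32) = 1.34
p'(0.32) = -1.83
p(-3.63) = -69.15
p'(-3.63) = 37.51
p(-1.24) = -7.93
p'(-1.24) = 13.71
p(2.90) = -36.53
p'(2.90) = -27.52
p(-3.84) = -77.25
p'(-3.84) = 39.61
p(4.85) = -109.14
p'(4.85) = -46.95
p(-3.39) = -60.43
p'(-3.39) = 35.12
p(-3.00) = -47.49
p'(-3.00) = 31.24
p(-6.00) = -186.03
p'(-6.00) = 61.12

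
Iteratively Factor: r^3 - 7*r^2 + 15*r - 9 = (r - 3)*(r^2 - 4*r + 3) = (r - 3)^2*(r - 1)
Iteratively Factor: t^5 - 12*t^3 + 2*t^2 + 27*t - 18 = (t - 3)*(t^4 + 3*t^3 - 3*t^2 - 7*t + 6) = (t - 3)*(t + 3)*(t^3 - 3*t + 2) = (t - 3)*(t - 1)*(t + 3)*(t^2 + t - 2) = (t - 3)*(t - 1)*(t + 2)*(t + 3)*(t - 1)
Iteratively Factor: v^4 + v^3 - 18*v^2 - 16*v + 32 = (v - 4)*(v^3 + 5*v^2 + 2*v - 8) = (v - 4)*(v + 4)*(v^2 + v - 2) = (v - 4)*(v + 2)*(v + 4)*(v - 1)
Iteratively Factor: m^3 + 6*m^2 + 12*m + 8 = (m + 2)*(m^2 + 4*m + 4) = (m + 2)^2*(m + 2)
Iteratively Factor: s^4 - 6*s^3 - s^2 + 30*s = (s - 5)*(s^3 - s^2 - 6*s) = s*(s - 5)*(s^2 - s - 6) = s*(s - 5)*(s - 3)*(s + 2)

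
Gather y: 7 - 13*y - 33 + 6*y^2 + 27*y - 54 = 6*y^2 + 14*y - 80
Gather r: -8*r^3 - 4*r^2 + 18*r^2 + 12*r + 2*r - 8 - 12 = -8*r^3 + 14*r^2 + 14*r - 20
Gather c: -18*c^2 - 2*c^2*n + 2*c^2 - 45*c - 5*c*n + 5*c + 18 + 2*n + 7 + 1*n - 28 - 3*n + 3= c^2*(-2*n - 16) + c*(-5*n - 40)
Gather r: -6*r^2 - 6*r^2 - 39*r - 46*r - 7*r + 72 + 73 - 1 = -12*r^2 - 92*r + 144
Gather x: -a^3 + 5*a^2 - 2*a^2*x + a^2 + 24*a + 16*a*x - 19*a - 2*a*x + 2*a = -a^3 + 6*a^2 + 7*a + x*(-2*a^2 + 14*a)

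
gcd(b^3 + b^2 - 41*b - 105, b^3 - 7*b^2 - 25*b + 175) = b^2 - 2*b - 35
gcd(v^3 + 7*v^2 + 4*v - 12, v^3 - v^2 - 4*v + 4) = v^2 + v - 2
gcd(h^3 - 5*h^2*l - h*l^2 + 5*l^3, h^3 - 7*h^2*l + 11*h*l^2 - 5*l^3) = h^2 - 6*h*l + 5*l^2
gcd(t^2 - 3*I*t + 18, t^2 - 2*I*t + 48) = 1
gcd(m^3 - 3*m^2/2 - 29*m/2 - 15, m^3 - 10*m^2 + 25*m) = m - 5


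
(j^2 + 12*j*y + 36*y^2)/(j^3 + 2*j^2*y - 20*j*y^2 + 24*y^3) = (j + 6*y)/(j^2 - 4*j*y + 4*y^2)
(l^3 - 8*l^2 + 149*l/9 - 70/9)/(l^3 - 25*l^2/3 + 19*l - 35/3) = (l - 2/3)/(l - 1)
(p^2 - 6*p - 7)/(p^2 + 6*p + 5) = (p - 7)/(p + 5)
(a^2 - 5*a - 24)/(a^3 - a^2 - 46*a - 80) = (a + 3)/(a^2 + 7*a + 10)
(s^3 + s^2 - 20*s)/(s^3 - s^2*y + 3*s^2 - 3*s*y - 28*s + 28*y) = s*(-s - 5)/(-s^2 + s*y - 7*s + 7*y)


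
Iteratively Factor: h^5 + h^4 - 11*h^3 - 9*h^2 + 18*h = (h + 3)*(h^4 - 2*h^3 - 5*h^2 + 6*h) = (h - 3)*(h + 3)*(h^3 + h^2 - 2*h) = (h - 3)*(h - 1)*(h + 3)*(h^2 + 2*h) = h*(h - 3)*(h - 1)*(h + 3)*(h + 2)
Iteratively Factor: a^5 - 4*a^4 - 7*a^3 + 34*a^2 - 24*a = (a - 2)*(a^4 - 2*a^3 - 11*a^2 + 12*a) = (a - 4)*(a - 2)*(a^3 + 2*a^2 - 3*a) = (a - 4)*(a - 2)*(a - 1)*(a^2 + 3*a) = a*(a - 4)*(a - 2)*(a - 1)*(a + 3)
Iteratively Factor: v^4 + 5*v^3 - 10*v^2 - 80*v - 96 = (v + 4)*(v^3 + v^2 - 14*v - 24) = (v + 2)*(v + 4)*(v^2 - v - 12) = (v + 2)*(v + 3)*(v + 4)*(v - 4)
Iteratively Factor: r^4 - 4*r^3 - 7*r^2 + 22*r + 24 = (r - 4)*(r^3 - 7*r - 6) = (r - 4)*(r - 3)*(r^2 + 3*r + 2) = (r - 4)*(r - 3)*(r + 2)*(r + 1)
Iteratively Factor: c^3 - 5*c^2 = (c - 5)*(c^2) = c*(c - 5)*(c)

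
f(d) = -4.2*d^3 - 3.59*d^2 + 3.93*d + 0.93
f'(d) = -12.6*d^2 - 7.18*d + 3.93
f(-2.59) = 39.64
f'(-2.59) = -62.00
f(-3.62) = 138.90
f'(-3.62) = -135.19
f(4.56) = -454.04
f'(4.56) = -290.81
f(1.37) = -11.22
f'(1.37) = -29.56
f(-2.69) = 46.13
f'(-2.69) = -67.93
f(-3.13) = 82.25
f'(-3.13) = -97.04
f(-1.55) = 1.85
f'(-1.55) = -15.21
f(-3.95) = 188.24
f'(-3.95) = -164.30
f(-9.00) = 2736.57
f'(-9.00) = -952.05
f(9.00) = -3316.29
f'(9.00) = -1081.29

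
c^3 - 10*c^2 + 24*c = c*(c - 6)*(c - 4)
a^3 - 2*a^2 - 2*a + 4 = (a - 2)*(a - sqrt(2))*(a + sqrt(2))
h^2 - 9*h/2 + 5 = (h - 5/2)*(h - 2)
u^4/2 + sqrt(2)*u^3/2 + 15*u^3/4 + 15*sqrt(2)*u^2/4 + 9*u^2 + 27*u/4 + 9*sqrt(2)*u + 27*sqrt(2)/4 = (u/2 + sqrt(2)/2)*(u + 3/2)*(u + 3)^2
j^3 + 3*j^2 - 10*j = j*(j - 2)*(j + 5)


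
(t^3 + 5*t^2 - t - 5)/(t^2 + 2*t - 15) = (t^2 - 1)/(t - 3)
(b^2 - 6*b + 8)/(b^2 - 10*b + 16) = (b - 4)/(b - 8)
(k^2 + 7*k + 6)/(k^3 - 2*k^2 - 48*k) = (k + 1)/(k*(k - 8))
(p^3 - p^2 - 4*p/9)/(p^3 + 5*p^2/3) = (9*p^2 - 9*p - 4)/(3*p*(3*p + 5))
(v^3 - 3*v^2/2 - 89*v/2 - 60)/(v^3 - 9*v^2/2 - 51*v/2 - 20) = (2*v^2 + 13*v + 15)/(2*v^2 + 7*v + 5)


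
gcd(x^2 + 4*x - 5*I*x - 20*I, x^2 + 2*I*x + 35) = x - 5*I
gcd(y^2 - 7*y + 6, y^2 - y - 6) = 1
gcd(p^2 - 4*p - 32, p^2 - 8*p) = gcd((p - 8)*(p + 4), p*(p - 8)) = p - 8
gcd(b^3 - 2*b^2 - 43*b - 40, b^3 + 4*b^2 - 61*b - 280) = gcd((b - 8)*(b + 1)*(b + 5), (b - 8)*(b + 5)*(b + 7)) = b^2 - 3*b - 40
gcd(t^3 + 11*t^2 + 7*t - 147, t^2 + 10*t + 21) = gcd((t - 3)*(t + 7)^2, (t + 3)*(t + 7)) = t + 7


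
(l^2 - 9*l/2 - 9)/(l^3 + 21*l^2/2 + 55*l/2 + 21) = (l - 6)/(l^2 + 9*l + 14)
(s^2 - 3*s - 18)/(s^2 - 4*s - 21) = (s - 6)/(s - 7)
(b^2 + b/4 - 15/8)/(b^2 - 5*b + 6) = (b^2 + b/4 - 15/8)/(b^2 - 5*b + 6)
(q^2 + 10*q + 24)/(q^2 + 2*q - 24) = (q + 4)/(q - 4)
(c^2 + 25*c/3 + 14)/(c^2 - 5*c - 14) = (c^2 + 25*c/3 + 14)/(c^2 - 5*c - 14)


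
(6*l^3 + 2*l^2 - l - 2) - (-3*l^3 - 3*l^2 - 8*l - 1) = 9*l^3 + 5*l^2 + 7*l - 1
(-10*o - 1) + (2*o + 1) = -8*o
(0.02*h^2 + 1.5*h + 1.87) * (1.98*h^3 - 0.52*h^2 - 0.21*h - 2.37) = 0.0396*h^5 + 2.9596*h^4 + 2.9184*h^3 - 1.3348*h^2 - 3.9477*h - 4.4319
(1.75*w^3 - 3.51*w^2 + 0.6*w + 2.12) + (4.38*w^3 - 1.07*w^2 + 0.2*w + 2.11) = 6.13*w^3 - 4.58*w^2 + 0.8*w + 4.23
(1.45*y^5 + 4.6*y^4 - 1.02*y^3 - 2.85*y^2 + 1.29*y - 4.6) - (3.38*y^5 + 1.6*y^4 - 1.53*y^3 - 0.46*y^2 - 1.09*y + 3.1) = -1.93*y^5 + 3.0*y^4 + 0.51*y^3 - 2.39*y^2 + 2.38*y - 7.7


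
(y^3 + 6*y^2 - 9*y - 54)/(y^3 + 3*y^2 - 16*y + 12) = (y^2 - 9)/(y^2 - 3*y + 2)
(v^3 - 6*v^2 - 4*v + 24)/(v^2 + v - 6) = (v^2 - 4*v - 12)/(v + 3)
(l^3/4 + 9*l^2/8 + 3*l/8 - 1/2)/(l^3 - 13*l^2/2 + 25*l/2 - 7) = (2*l^3 + 9*l^2 + 3*l - 4)/(4*(2*l^3 - 13*l^2 + 25*l - 14))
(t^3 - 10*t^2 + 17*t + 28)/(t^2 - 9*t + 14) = (t^2 - 3*t - 4)/(t - 2)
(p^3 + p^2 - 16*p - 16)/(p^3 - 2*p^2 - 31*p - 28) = (p - 4)/(p - 7)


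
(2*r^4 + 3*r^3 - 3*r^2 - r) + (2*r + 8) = 2*r^4 + 3*r^3 - 3*r^2 + r + 8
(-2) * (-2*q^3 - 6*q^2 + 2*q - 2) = 4*q^3 + 12*q^2 - 4*q + 4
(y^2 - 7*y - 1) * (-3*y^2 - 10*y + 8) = -3*y^4 + 11*y^3 + 81*y^2 - 46*y - 8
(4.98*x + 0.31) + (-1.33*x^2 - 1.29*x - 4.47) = -1.33*x^2 + 3.69*x - 4.16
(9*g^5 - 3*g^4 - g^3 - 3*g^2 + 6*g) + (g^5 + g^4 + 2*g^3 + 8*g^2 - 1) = 10*g^5 - 2*g^4 + g^3 + 5*g^2 + 6*g - 1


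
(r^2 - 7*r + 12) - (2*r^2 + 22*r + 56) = -r^2 - 29*r - 44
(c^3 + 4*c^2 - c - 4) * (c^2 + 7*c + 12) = c^5 + 11*c^4 + 39*c^3 + 37*c^2 - 40*c - 48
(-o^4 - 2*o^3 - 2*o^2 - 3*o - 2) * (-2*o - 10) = 2*o^5 + 14*o^4 + 24*o^3 + 26*o^2 + 34*o + 20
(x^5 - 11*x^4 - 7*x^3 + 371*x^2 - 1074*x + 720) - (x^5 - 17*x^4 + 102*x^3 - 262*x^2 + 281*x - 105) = 6*x^4 - 109*x^3 + 633*x^2 - 1355*x + 825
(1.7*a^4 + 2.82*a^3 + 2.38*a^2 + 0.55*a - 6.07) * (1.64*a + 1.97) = 2.788*a^5 + 7.9738*a^4 + 9.4586*a^3 + 5.5906*a^2 - 8.8713*a - 11.9579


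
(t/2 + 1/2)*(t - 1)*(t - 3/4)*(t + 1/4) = t^4/2 - t^3/4 - 19*t^2/32 + t/4 + 3/32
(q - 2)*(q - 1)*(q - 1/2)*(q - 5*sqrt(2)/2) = q^4 - 5*sqrt(2)*q^3/2 - 7*q^3/2 + 7*q^2/2 + 35*sqrt(2)*q^2/4 - 35*sqrt(2)*q/4 - q + 5*sqrt(2)/2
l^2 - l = l*(l - 1)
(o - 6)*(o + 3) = o^2 - 3*o - 18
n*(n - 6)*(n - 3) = n^3 - 9*n^2 + 18*n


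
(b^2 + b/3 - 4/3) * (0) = 0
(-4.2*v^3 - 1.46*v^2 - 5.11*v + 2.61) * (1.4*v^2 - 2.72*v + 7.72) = -5.88*v^5 + 9.38*v^4 - 35.6068*v^3 + 6.282*v^2 - 46.5484*v + 20.1492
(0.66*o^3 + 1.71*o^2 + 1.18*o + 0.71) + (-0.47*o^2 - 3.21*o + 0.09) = 0.66*o^3 + 1.24*o^2 - 2.03*o + 0.8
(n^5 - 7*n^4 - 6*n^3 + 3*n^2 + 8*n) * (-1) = -n^5 + 7*n^4 + 6*n^3 - 3*n^2 - 8*n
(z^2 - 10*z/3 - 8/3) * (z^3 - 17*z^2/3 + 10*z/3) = z^5 - 9*z^4 + 176*z^3/9 + 4*z^2 - 80*z/9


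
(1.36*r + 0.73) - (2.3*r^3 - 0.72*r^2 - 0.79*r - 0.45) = -2.3*r^3 + 0.72*r^2 + 2.15*r + 1.18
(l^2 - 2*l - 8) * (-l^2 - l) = -l^4 + l^3 + 10*l^2 + 8*l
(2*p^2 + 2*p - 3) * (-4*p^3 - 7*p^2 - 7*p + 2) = -8*p^5 - 22*p^4 - 16*p^3 + 11*p^2 + 25*p - 6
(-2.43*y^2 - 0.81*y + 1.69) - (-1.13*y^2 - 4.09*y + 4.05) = -1.3*y^2 + 3.28*y - 2.36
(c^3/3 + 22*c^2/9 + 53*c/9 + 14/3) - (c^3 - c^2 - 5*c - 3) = -2*c^3/3 + 31*c^2/9 + 98*c/9 + 23/3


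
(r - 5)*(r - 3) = r^2 - 8*r + 15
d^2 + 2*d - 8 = (d - 2)*(d + 4)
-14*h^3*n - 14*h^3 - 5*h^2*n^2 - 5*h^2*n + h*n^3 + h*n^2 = (-7*h + n)*(2*h + n)*(h*n + h)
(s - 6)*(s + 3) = s^2 - 3*s - 18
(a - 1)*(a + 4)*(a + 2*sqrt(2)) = a^3 + 2*sqrt(2)*a^2 + 3*a^2 - 4*a + 6*sqrt(2)*a - 8*sqrt(2)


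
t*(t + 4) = t^2 + 4*t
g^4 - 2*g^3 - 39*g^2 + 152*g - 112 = (g - 4)^2*(g - 1)*(g + 7)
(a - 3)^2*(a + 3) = a^3 - 3*a^2 - 9*a + 27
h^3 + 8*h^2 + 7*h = h*(h + 1)*(h + 7)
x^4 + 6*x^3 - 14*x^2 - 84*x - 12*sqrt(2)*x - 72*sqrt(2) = (x + 6)*(x - 3*sqrt(2))*(x + sqrt(2))*(x + 2*sqrt(2))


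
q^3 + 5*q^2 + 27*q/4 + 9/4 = (q + 1/2)*(q + 3/2)*(q + 3)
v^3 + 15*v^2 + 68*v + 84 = (v + 2)*(v + 6)*(v + 7)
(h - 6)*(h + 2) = h^2 - 4*h - 12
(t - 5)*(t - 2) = t^2 - 7*t + 10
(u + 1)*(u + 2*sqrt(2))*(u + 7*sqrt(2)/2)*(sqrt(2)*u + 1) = sqrt(2)*u^4 + sqrt(2)*u^3 + 12*u^3 + 12*u^2 + 39*sqrt(2)*u^2/2 + 14*u + 39*sqrt(2)*u/2 + 14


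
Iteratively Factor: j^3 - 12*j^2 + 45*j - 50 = (j - 5)*(j^2 - 7*j + 10) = (j - 5)*(j - 2)*(j - 5)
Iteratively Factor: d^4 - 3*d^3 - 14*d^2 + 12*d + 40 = (d + 2)*(d^3 - 5*d^2 - 4*d + 20) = (d + 2)^2*(d^2 - 7*d + 10) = (d - 2)*(d + 2)^2*(d - 5)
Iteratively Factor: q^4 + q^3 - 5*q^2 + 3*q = (q)*(q^3 + q^2 - 5*q + 3) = q*(q + 3)*(q^2 - 2*q + 1) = q*(q - 1)*(q + 3)*(q - 1)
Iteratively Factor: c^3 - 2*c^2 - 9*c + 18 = (c - 3)*(c^2 + c - 6) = (c - 3)*(c + 3)*(c - 2)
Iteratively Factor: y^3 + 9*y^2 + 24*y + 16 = (y + 1)*(y^2 + 8*y + 16) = (y + 1)*(y + 4)*(y + 4)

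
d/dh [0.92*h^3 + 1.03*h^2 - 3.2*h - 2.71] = 2.76*h^2 + 2.06*h - 3.2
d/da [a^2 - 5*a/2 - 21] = 2*a - 5/2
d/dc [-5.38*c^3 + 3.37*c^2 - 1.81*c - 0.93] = -16.14*c^2 + 6.74*c - 1.81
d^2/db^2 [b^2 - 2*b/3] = 2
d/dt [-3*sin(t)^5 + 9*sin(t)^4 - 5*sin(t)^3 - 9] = 3*(-5*sin(t)^2 + 12*sin(t) - 5)*sin(t)^2*cos(t)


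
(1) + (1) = 2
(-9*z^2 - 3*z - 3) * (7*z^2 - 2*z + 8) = -63*z^4 - 3*z^3 - 87*z^2 - 18*z - 24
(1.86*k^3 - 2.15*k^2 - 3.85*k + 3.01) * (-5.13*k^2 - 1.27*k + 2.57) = -9.5418*k^5 + 8.6673*k^4 + 27.2612*k^3 - 16.0773*k^2 - 13.7172*k + 7.7357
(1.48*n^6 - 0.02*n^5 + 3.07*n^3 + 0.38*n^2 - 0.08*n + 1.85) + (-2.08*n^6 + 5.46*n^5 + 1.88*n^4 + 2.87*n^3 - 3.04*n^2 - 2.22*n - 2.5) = -0.6*n^6 + 5.44*n^5 + 1.88*n^4 + 5.94*n^3 - 2.66*n^2 - 2.3*n - 0.65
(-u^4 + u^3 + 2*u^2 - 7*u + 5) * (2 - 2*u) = 2*u^5 - 4*u^4 - 2*u^3 + 18*u^2 - 24*u + 10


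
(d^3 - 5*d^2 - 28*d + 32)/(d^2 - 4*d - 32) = d - 1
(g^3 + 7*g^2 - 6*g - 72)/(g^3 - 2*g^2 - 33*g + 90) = (g + 4)/(g - 5)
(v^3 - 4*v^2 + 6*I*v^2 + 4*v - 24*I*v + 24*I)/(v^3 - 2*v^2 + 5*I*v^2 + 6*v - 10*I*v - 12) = (v - 2)/(v - I)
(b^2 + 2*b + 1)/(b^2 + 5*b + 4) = (b + 1)/(b + 4)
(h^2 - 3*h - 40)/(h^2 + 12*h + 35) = (h - 8)/(h + 7)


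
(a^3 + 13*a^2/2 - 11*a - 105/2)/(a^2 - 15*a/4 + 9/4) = 2*(2*a^2 + 19*a + 35)/(4*a - 3)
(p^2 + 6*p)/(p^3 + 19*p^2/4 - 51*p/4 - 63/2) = 4*p/(4*p^2 - 5*p - 21)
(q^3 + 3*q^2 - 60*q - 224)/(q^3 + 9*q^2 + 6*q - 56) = (q - 8)/(q - 2)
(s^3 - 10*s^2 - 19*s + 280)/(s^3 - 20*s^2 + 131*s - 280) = (s + 5)/(s - 5)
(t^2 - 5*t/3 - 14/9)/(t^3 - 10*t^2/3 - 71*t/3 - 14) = (t - 7/3)/(t^2 - 4*t - 21)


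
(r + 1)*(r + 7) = r^2 + 8*r + 7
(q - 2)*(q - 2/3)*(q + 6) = q^3 + 10*q^2/3 - 44*q/3 + 8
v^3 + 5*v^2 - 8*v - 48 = (v - 3)*(v + 4)^2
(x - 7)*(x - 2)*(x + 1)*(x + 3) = x^4 - 5*x^3 - 19*x^2 + 29*x + 42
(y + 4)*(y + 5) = y^2 + 9*y + 20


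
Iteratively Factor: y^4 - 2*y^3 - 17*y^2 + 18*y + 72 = (y + 2)*(y^3 - 4*y^2 - 9*y + 36) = (y - 3)*(y + 2)*(y^2 - y - 12) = (y - 3)*(y + 2)*(y + 3)*(y - 4)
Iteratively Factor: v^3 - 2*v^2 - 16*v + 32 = (v - 2)*(v^2 - 16) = (v - 2)*(v + 4)*(v - 4)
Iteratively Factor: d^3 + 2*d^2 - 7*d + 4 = (d + 4)*(d^2 - 2*d + 1) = (d - 1)*(d + 4)*(d - 1)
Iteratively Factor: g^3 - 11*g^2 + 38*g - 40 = (g - 4)*(g^2 - 7*g + 10) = (g - 4)*(g - 2)*(g - 5)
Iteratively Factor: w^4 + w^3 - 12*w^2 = (w + 4)*(w^3 - 3*w^2) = w*(w + 4)*(w^2 - 3*w) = w^2*(w + 4)*(w - 3)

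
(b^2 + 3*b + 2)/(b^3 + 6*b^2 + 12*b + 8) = (b + 1)/(b^2 + 4*b + 4)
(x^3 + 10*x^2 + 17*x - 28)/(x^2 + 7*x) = x + 3 - 4/x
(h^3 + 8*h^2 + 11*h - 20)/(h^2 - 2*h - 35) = (h^2 + 3*h - 4)/(h - 7)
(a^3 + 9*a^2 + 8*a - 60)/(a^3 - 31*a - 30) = (a^2 + 4*a - 12)/(a^2 - 5*a - 6)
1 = 1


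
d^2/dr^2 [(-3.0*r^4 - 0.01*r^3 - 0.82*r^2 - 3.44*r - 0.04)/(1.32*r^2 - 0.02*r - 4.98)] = (-10.4544*r^6 + 0.4752*r^5 + 118.3176*r^4 - 16.943288*r^3 - 925.580664*r^2 - 137.160792*r - 40.513328)/(2.299968*r^6 - 0.104544*r^5 - 26.029872*r^4 + 0.788824*r^3 + 98.203608*r^2 - 1.488024*r - 123.505992)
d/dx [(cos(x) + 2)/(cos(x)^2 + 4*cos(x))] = (sin(x) + 8*sin(x)/cos(x)^2 + 4*tan(x))/(cos(x) + 4)^2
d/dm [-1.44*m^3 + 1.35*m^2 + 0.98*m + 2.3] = -4.32*m^2 + 2.7*m + 0.98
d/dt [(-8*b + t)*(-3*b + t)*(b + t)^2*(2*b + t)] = 98*b^4 + 86*b^3*t - 45*b^2*t^2 - 28*b*t^3 + 5*t^4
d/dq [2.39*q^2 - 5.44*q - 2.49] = 4.78*q - 5.44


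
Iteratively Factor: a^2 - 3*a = (a - 3)*(a)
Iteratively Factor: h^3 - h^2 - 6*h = (h)*(h^2 - h - 6) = h*(h - 3)*(h + 2)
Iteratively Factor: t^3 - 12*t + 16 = (t + 4)*(t^2 - 4*t + 4) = (t - 2)*(t + 4)*(t - 2)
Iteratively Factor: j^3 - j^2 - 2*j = (j - 2)*(j^2 + j) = j*(j - 2)*(j + 1)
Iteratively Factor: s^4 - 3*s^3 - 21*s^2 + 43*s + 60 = (s - 5)*(s^3 + 2*s^2 - 11*s - 12) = (s - 5)*(s - 3)*(s^2 + 5*s + 4) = (s - 5)*(s - 3)*(s + 4)*(s + 1)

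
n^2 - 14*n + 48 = (n - 8)*(n - 6)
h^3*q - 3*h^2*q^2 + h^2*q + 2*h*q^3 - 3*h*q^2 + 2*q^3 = (h - 2*q)*(h - q)*(h*q + q)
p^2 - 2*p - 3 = (p - 3)*(p + 1)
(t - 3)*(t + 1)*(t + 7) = t^3 + 5*t^2 - 17*t - 21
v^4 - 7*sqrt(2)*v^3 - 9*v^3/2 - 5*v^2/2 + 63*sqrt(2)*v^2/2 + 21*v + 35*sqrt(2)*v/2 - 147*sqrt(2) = (v - 7/2)*(v - 3)*(v + 2)*(v - 7*sqrt(2))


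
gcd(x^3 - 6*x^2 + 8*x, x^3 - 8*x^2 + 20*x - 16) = x^2 - 6*x + 8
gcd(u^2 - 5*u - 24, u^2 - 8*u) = u - 8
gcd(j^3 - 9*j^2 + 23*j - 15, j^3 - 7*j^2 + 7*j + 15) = j^2 - 8*j + 15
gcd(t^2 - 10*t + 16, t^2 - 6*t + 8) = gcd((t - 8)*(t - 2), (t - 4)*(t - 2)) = t - 2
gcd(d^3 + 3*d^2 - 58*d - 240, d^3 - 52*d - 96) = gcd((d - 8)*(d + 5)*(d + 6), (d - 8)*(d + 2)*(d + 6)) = d^2 - 2*d - 48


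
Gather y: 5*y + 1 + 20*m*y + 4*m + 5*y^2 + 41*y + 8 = 4*m + 5*y^2 + y*(20*m + 46) + 9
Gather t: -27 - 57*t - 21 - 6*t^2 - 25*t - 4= -6*t^2 - 82*t - 52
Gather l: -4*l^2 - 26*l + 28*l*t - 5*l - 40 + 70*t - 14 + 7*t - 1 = -4*l^2 + l*(28*t - 31) + 77*t - 55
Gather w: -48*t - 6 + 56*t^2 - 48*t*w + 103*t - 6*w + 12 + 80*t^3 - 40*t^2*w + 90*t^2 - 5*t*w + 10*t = 80*t^3 + 146*t^2 + 65*t + w*(-40*t^2 - 53*t - 6) + 6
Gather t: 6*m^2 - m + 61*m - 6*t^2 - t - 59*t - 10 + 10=6*m^2 + 60*m - 6*t^2 - 60*t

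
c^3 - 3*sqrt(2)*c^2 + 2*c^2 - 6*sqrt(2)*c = c*(c + 2)*(c - 3*sqrt(2))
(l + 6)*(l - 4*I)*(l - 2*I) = l^3 + 6*l^2 - 6*I*l^2 - 8*l - 36*I*l - 48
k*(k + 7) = k^2 + 7*k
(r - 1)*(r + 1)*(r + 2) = r^3 + 2*r^2 - r - 2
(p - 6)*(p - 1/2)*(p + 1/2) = p^3 - 6*p^2 - p/4 + 3/2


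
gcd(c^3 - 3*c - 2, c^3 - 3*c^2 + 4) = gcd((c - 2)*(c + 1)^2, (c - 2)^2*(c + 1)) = c^2 - c - 2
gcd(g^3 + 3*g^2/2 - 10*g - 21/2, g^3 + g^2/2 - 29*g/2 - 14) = g^2 + 9*g/2 + 7/2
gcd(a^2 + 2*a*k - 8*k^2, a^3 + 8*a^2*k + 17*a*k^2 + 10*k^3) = 1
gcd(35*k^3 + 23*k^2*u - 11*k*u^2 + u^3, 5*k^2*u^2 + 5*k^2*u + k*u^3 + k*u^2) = 1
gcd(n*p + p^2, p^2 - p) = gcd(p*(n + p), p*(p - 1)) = p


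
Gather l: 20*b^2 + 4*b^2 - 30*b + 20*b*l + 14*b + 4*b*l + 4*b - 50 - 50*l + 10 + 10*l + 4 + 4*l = 24*b^2 - 12*b + l*(24*b - 36) - 36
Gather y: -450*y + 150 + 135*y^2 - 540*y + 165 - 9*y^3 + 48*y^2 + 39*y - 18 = -9*y^3 + 183*y^2 - 951*y + 297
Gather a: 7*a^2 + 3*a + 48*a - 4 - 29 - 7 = 7*a^2 + 51*a - 40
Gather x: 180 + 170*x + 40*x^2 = 40*x^2 + 170*x + 180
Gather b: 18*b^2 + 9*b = 18*b^2 + 9*b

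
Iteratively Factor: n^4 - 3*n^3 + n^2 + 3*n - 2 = (n - 1)*(n^3 - 2*n^2 - n + 2) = (n - 1)^2*(n^2 - n - 2) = (n - 1)^2*(n + 1)*(n - 2)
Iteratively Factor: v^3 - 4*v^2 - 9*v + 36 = (v - 3)*(v^2 - v - 12) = (v - 4)*(v - 3)*(v + 3)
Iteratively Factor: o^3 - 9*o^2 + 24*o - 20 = (o - 2)*(o^2 - 7*o + 10) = (o - 5)*(o - 2)*(o - 2)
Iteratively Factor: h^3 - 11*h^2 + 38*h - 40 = (h - 2)*(h^2 - 9*h + 20) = (h - 5)*(h - 2)*(h - 4)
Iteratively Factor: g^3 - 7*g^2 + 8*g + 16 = (g + 1)*(g^2 - 8*g + 16) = (g - 4)*(g + 1)*(g - 4)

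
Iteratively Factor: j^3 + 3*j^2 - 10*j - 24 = (j + 2)*(j^2 + j - 12) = (j - 3)*(j + 2)*(j + 4)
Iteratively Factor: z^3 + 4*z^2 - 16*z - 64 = (z + 4)*(z^2 - 16) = (z - 4)*(z + 4)*(z + 4)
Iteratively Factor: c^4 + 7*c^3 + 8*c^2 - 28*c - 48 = (c + 3)*(c^3 + 4*c^2 - 4*c - 16) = (c + 3)*(c + 4)*(c^2 - 4) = (c - 2)*(c + 3)*(c + 4)*(c + 2)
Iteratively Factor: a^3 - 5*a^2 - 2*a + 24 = (a - 4)*(a^2 - a - 6) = (a - 4)*(a - 3)*(a + 2)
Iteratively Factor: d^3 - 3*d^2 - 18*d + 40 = (d - 2)*(d^2 - d - 20) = (d - 5)*(d - 2)*(d + 4)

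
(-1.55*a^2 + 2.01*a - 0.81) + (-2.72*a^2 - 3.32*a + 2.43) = -4.27*a^2 - 1.31*a + 1.62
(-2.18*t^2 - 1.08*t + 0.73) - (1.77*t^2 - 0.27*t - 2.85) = -3.95*t^2 - 0.81*t + 3.58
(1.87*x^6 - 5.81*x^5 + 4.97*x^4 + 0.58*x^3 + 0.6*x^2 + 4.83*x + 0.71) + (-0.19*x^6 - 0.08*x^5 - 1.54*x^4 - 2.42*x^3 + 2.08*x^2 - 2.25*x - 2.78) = 1.68*x^6 - 5.89*x^5 + 3.43*x^4 - 1.84*x^3 + 2.68*x^2 + 2.58*x - 2.07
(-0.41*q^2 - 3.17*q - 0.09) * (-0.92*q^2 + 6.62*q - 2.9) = 0.3772*q^4 + 0.2022*q^3 - 19.7136*q^2 + 8.5972*q + 0.261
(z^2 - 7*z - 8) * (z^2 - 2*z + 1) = z^4 - 9*z^3 + 7*z^2 + 9*z - 8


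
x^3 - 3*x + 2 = (x - 1)^2*(x + 2)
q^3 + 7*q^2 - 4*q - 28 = (q - 2)*(q + 2)*(q + 7)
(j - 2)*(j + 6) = j^2 + 4*j - 12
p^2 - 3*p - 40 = (p - 8)*(p + 5)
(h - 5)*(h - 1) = h^2 - 6*h + 5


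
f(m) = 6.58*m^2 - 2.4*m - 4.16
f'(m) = 13.16*m - 2.4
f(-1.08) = 6.11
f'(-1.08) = -16.61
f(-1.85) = 22.80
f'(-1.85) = -26.75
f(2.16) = 21.36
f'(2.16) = 26.03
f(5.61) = 189.46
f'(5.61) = 71.43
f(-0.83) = 2.36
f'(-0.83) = -13.32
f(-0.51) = -1.22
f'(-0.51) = -9.11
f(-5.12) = 180.62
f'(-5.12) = -69.78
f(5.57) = 186.62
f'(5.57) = 70.90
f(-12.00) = 972.16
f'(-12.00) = -160.32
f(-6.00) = 247.12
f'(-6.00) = -81.36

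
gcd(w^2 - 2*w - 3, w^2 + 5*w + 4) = w + 1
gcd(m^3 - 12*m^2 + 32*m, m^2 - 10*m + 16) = m - 8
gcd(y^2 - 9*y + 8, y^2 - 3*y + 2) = y - 1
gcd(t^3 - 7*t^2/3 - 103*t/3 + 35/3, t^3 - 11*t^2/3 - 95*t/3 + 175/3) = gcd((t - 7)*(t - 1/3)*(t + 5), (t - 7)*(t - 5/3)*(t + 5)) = t^2 - 2*t - 35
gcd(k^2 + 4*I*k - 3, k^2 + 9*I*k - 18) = k + 3*I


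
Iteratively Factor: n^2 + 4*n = (n + 4)*(n)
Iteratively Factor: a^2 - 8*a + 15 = (a - 3)*(a - 5)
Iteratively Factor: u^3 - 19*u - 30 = (u - 5)*(u^2 + 5*u + 6) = (u - 5)*(u + 3)*(u + 2)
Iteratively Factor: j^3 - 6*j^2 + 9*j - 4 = (j - 4)*(j^2 - 2*j + 1) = (j - 4)*(j - 1)*(j - 1)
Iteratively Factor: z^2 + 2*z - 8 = (z + 4)*(z - 2)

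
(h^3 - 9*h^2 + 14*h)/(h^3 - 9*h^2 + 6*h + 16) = h*(h - 7)/(h^2 - 7*h - 8)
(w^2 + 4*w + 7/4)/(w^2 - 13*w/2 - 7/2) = (w + 7/2)/(w - 7)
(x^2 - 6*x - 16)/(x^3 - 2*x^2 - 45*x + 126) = (x^2 - 6*x - 16)/(x^3 - 2*x^2 - 45*x + 126)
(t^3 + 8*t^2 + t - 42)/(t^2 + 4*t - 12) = (t^2 + 10*t + 21)/(t + 6)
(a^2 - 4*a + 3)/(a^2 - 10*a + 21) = (a - 1)/(a - 7)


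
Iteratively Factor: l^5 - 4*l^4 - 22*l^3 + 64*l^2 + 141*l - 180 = (l + 3)*(l^4 - 7*l^3 - l^2 + 67*l - 60) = (l - 5)*(l + 3)*(l^3 - 2*l^2 - 11*l + 12) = (l - 5)*(l - 4)*(l + 3)*(l^2 + 2*l - 3) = (l - 5)*(l - 4)*(l + 3)^2*(l - 1)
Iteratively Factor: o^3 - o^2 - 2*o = (o + 1)*(o^2 - 2*o) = (o - 2)*(o + 1)*(o)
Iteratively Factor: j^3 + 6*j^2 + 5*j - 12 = (j + 3)*(j^2 + 3*j - 4) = (j + 3)*(j + 4)*(j - 1)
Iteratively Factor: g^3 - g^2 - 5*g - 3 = (g + 1)*(g^2 - 2*g - 3) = (g + 1)^2*(g - 3)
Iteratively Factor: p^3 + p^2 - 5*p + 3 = (p - 1)*(p^2 + 2*p - 3) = (p - 1)*(p + 3)*(p - 1)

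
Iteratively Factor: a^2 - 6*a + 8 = (a - 4)*(a - 2)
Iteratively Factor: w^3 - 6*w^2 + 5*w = (w - 1)*(w^2 - 5*w) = (w - 5)*(w - 1)*(w)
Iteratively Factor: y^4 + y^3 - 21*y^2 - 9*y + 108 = (y - 3)*(y^3 + 4*y^2 - 9*y - 36) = (y - 3)^2*(y^2 + 7*y + 12) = (y - 3)^2*(y + 3)*(y + 4)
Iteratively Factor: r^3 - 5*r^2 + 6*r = (r - 2)*(r^2 - 3*r) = r*(r - 2)*(r - 3)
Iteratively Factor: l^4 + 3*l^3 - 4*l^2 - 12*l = (l)*(l^3 + 3*l^2 - 4*l - 12) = l*(l + 2)*(l^2 + l - 6) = l*(l + 2)*(l + 3)*(l - 2)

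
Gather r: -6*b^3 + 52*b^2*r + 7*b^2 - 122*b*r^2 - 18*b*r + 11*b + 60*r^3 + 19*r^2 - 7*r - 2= -6*b^3 + 7*b^2 + 11*b + 60*r^3 + r^2*(19 - 122*b) + r*(52*b^2 - 18*b - 7) - 2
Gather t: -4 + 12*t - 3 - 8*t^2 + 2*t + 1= -8*t^2 + 14*t - 6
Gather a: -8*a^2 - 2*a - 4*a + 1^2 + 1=-8*a^2 - 6*a + 2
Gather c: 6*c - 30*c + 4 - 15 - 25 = -24*c - 36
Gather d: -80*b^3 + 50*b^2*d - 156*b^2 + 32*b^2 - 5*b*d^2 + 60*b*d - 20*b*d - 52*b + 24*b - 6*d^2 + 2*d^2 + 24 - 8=-80*b^3 - 124*b^2 - 28*b + d^2*(-5*b - 4) + d*(50*b^2 + 40*b) + 16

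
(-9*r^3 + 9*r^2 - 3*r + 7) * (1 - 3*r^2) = 27*r^5 - 27*r^4 - 12*r^2 - 3*r + 7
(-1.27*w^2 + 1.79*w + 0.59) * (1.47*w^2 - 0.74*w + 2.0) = -1.8669*w^4 + 3.5711*w^3 - 2.9973*w^2 + 3.1434*w + 1.18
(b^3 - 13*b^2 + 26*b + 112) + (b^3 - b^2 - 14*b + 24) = 2*b^3 - 14*b^2 + 12*b + 136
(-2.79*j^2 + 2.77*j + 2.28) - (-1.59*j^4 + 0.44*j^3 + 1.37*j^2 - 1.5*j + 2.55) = 1.59*j^4 - 0.44*j^3 - 4.16*j^2 + 4.27*j - 0.27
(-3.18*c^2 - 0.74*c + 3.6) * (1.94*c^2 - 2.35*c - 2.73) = -6.1692*c^4 + 6.0374*c^3 + 17.4044*c^2 - 6.4398*c - 9.828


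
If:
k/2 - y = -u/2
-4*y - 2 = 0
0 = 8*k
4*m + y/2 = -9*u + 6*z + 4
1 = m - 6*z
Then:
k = 0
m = 49/12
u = -1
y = -1/2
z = 37/72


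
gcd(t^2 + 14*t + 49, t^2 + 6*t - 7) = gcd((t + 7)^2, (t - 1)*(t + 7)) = t + 7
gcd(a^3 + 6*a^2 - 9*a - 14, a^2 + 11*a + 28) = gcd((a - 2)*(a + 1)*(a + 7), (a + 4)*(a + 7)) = a + 7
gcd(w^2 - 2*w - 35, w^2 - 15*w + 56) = w - 7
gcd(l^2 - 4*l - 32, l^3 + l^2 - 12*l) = l + 4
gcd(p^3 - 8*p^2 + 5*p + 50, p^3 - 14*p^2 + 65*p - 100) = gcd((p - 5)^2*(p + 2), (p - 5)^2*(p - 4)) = p^2 - 10*p + 25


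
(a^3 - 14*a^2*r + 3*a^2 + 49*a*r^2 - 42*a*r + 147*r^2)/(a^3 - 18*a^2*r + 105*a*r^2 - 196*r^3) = (-a - 3)/(-a + 4*r)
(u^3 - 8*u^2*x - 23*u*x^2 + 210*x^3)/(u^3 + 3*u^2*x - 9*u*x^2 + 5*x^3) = (u^2 - 13*u*x + 42*x^2)/(u^2 - 2*u*x + x^2)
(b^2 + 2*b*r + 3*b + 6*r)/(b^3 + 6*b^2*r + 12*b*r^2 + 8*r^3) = (b + 3)/(b^2 + 4*b*r + 4*r^2)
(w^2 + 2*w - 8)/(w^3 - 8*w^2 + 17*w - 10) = (w + 4)/(w^2 - 6*w + 5)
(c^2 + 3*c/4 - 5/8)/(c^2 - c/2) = (c + 5/4)/c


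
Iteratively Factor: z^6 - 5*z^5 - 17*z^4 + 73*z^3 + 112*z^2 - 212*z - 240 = (z - 2)*(z^5 - 3*z^4 - 23*z^3 + 27*z^2 + 166*z + 120) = (z - 2)*(z + 2)*(z^4 - 5*z^3 - 13*z^2 + 53*z + 60) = (z - 4)*(z - 2)*(z + 2)*(z^3 - z^2 - 17*z - 15) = (z - 4)*(z - 2)*(z + 2)*(z + 3)*(z^2 - 4*z - 5) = (z - 4)*(z - 2)*(z + 1)*(z + 2)*(z + 3)*(z - 5)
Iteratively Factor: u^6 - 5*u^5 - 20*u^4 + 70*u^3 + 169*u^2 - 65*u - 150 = (u - 5)*(u^5 - 20*u^3 - 30*u^2 + 19*u + 30) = (u - 5)*(u + 3)*(u^4 - 3*u^3 - 11*u^2 + 3*u + 10) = (u - 5)*(u + 1)*(u + 3)*(u^3 - 4*u^2 - 7*u + 10) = (u - 5)*(u - 1)*(u + 1)*(u + 3)*(u^2 - 3*u - 10) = (u - 5)^2*(u - 1)*(u + 1)*(u + 3)*(u + 2)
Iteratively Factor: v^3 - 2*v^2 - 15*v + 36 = (v - 3)*(v^2 + v - 12) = (v - 3)*(v + 4)*(v - 3)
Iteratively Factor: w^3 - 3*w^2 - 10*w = (w - 5)*(w^2 + 2*w) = (w - 5)*(w + 2)*(w)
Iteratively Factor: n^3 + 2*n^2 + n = (n + 1)*(n^2 + n) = n*(n + 1)*(n + 1)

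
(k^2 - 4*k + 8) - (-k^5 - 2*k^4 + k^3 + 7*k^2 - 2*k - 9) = k^5 + 2*k^4 - k^3 - 6*k^2 - 2*k + 17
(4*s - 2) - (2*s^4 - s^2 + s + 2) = -2*s^4 + s^2 + 3*s - 4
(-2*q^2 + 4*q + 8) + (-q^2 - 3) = -3*q^2 + 4*q + 5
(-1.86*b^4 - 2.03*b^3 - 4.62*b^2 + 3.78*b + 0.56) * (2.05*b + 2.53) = -3.813*b^5 - 8.8673*b^4 - 14.6069*b^3 - 3.9396*b^2 + 10.7114*b + 1.4168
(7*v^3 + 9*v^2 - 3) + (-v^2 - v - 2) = 7*v^3 + 8*v^2 - v - 5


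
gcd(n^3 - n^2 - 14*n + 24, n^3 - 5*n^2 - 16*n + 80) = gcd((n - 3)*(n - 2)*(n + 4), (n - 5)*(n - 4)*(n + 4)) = n + 4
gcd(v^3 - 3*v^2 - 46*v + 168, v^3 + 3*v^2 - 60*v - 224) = v + 7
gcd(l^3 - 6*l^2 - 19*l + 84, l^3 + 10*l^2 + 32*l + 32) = l + 4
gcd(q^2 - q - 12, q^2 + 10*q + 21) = q + 3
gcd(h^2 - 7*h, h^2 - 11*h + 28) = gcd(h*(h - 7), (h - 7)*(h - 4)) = h - 7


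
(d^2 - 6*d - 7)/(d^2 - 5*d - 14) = (d + 1)/(d + 2)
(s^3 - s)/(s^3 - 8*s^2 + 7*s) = (s + 1)/(s - 7)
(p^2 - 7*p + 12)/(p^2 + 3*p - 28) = (p - 3)/(p + 7)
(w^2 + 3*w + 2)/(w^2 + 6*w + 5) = (w + 2)/(w + 5)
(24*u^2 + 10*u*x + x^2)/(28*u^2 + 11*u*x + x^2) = (6*u + x)/(7*u + x)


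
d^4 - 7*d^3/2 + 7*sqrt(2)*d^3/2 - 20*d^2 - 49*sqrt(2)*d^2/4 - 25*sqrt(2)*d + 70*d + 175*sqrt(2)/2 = (d - 7/2)*(d - 5*sqrt(2)/2)*(d + sqrt(2))*(d + 5*sqrt(2))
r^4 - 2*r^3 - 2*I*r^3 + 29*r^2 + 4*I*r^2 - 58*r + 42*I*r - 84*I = (r - 2)*(r - 7*I)*(r + 2*I)*(r + 3*I)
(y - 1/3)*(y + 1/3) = y^2 - 1/9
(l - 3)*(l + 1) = l^2 - 2*l - 3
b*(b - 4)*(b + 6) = b^3 + 2*b^2 - 24*b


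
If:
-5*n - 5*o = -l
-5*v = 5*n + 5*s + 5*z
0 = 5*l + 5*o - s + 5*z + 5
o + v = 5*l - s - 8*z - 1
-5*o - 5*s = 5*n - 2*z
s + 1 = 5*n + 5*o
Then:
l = 139/82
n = 2247/410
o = -1054/205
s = 57/82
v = -1796/205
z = 106/41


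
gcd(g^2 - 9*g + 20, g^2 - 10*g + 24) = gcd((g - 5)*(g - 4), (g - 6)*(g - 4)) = g - 4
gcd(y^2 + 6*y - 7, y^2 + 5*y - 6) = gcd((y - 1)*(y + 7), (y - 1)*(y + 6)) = y - 1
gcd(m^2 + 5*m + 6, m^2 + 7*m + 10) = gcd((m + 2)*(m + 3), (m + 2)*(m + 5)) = m + 2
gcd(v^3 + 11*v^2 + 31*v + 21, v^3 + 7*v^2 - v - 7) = v^2 + 8*v + 7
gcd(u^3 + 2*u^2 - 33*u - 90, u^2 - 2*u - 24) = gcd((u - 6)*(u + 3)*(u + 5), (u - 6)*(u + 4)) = u - 6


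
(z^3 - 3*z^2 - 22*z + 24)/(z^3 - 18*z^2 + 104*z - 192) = (z^2 + 3*z - 4)/(z^2 - 12*z + 32)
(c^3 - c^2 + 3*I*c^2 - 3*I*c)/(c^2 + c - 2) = c*(c + 3*I)/(c + 2)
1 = 1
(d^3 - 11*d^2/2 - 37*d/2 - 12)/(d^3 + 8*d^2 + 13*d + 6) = (d^2 - 13*d/2 - 12)/(d^2 + 7*d + 6)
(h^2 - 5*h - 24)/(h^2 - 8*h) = (h + 3)/h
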